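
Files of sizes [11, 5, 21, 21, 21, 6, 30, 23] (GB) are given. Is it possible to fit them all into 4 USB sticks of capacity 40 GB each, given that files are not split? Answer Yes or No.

No

Total = 138 GB; ⌈138/40⌉ = 4.
5 files each exceed half the capacity and cannot share a USB stick, forcing at least 5 USB sticks.
At least 5 USB sticks are required, but only 4 are allowed.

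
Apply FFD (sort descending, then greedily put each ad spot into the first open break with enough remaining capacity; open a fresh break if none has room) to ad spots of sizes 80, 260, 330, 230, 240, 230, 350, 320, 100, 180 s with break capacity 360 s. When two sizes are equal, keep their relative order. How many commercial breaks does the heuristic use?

Sorted descending: 350, 330, 320, 260, 240, 230, 230, 180, 100, 80.
  350 → break 1 (new)  [load 350/360]
  330 → break 2 (new)  [load 330/360]
  320 → break 3 (new)  [load 320/360]
  260 → break 4 (new)  [load 260/360]
  240 → break 5 (new)  [load 240/360]
  230 → break 6 (new)  [load 230/360]
  230 → break 7 (new)  [load 230/360]
  180 → break 8 (new)  [load 180/360]
  100 → break 4  [load 360/360]
  80 → break 5  [load 320/360]
8 commercial breaks opened.

8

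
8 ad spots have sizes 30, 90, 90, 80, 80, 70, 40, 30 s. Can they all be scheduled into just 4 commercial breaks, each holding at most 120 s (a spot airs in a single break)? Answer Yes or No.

No

Total = 510 s; ⌈510/120⌉ = 5.
At least 5 commercial breaks are required, but only 4 are allowed.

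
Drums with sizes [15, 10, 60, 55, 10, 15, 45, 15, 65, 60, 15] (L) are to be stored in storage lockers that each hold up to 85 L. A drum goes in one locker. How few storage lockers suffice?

Total = 65 + 60 + 60 + 55 + 45 + 15 + 15 + 15 + 15 + 10 + 10 = 365 L.
Lower bound: ⌈365/85⌉ = 5 storage lockers.
A packing using 5 storage lockers:
  locker 1: 65 + 15 = 80
  locker 2: 60 + 15 + 10 = 85
  locker 3: 60 + 15 + 10 = 85
  locker 4: 55 + 15 = 70
  locker 5: 45 = 45
This matches the lower bound, so 5 is optimal.

5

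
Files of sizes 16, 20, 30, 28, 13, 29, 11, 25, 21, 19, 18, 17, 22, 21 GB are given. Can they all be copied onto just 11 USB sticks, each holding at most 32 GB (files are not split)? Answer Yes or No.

Total = 290 GB; ⌈290/32⌉ = 10.
11 files each exceed half the capacity and cannot share a USB stick, forcing at least 11 USB sticks.
The bound of 11 does not rule out 11, but exhaustive search shows no assignment into 11 USB sticks of capacity 32 GB exists — the minimum is 12.

No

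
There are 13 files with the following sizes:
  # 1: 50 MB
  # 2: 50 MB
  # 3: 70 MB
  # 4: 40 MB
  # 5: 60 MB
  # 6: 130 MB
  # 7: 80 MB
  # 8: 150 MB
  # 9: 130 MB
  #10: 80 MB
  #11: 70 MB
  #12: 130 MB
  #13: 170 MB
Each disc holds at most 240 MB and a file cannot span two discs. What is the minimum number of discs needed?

Total = 170 + 150 + 130 + 130 + 130 + 80 + 80 + 70 + 70 + 60 + 50 + 50 + 40 = 1210 MB.
Lower bound: ⌈1210/240⌉ = 6 discs.
A packing using 6 discs:
  disc 1: 170 + 70 = 240
  disc 2: 150 + 80 = 230
  disc 3: 130 + 80 = 210
  disc 4: 130 + 70 + 40 = 240
  disc 5: 130 + 60 + 50 = 240
  disc 6: 50 = 50
This matches the lower bound, so 6 is optimal.

6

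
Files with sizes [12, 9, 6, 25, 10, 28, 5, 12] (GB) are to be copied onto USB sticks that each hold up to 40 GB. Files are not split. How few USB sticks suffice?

Total = 28 + 25 + 12 + 12 + 10 + 9 + 6 + 5 = 107 GB.
Lower bound: ⌈107/40⌉ = 3 USB sticks.
A packing using 3 USB sticks:
  USB stick 1: 28 + 12 = 40
  USB stick 2: 25 + 12 = 37
  USB stick 3: 10 + 9 + 6 + 5 = 30
This matches the lower bound, so 3 is optimal.

3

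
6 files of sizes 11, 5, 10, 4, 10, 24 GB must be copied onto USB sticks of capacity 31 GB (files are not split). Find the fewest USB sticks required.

3

Total = 24 + 11 + 10 + 10 + 5 + 4 = 64 GB.
Lower bound: ⌈64/31⌉ = 3 USB sticks.
A packing using 3 USB sticks:
  USB stick 1: 24 + 5 = 29
  USB stick 2: 11 + 10 + 10 = 31
  USB stick 3: 4 = 4
This matches the lower bound, so 3 is optimal.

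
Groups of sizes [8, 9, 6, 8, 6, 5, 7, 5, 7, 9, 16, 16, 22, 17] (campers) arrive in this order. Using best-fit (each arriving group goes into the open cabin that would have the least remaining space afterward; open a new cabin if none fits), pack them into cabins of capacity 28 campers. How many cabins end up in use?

  8 → cabin 1 (new)  [load 8/28]
  9 → cabin 1  [load 17/28]
  6 → cabin 1  [load 23/28]
  8 → cabin 2 (new)  [load 8/28]
  6 → cabin 2  [load 14/28]
  5 → cabin 1  [load 28/28]
  7 → cabin 2  [load 21/28]
  5 → cabin 2  [load 26/28]
  7 → cabin 3 (new)  [load 7/28]
  9 → cabin 3  [load 16/28]
  16 → cabin 4 (new)  [load 16/28]
  16 → cabin 5 (new)  [load 16/28]
  22 → cabin 6 (new)  [load 22/28]
  17 → cabin 7 (new)  [load 17/28]
7 cabins opened.

7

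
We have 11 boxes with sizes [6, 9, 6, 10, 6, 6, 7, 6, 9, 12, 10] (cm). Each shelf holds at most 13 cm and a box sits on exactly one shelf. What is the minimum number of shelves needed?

8

Total = 12 + 10 + 10 + 9 + 9 + 7 + 6 + 6 + 6 + 6 + 6 = 87 cm.
Lower bound: ⌈87/13⌉ = 7 shelves.
A packing using 8 shelves:
  shelf 1: 12 = 12
  shelf 2: 10 = 10
  shelf 3: 10 = 10
  shelf 4: 9 = 9
  shelf 5: 9 = 9
  shelf 6: 7 + 6 = 13
  shelf 7: 6 + 6 = 12
  shelf 8: 6 + 6 = 12
No arrangement into 7 shelves stays within capacity, so 8 is optimal.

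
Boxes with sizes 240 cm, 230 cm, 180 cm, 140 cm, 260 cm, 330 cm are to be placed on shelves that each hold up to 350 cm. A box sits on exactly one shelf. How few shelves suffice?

Total = 330 + 260 + 240 + 230 + 180 + 140 = 1380 cm.
Lower bound: ⌈1380/350⌉ = 4 shelves.
Also, 5 boxes each exceed 175 cm, and no two of those can share a shelf, so at least 5 shelves are needed.
A packing using 5 shelves:
  shelf 1: 330 = 330
  shelf 2: 260 = 260
  shelf 3: 240 = 240
  shelf 4: 230 = 230
  shelf 5: 180 + 140 = 320
This matches the lower bound, so 5 is optimal.

5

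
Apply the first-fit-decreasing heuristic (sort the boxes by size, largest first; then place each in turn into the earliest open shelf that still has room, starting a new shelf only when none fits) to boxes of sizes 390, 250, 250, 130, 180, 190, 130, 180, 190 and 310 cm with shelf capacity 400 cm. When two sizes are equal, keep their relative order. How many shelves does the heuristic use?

Sorted descending: 390, 310, 250, 250, 190, 190, 180, 180, 130, 130.
  390 → shelf 1 (new)  [load 390/400]
  310 → shelf 2 (new)  [load 310/400]
  250 → shelf 3 (new)  [load 250/400]
  250 → shelf 4 (new)  [load 250/400]
  190 → shelf 5 (new)  [load 190/400]
  190 → shelf 5  [load 380/400]
  180 → shelf 6 (new)  [load 180/400]
  180 → shelf 6  [load 360/400]
  130 → shelf 3  [load 380/400]
  130 → shelf 4  [load 380/400]
6 shelves opened.

6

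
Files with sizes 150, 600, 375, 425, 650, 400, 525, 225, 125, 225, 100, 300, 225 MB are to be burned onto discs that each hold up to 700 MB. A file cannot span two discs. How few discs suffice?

Total = 650 + 600 + 525 + 425 + 400 + 375 + 300 + 225 + 225 + 225 + 150 + 125 + 100 = 4325 MB.
Lower bound: ⌈4325/700⌉ = 7 discs.
A packing using 7 discs:
  disc 1: 650 = 650
  disc 2: 600 + 100 = 700
  disc 3: 525 + 150 = 675
  disc 4: 425 + 225 = 650
  disc 5: 400 + 300 = 700
  disc 6: 375 + 225 = 600
  disc 7: 225 + 125 = 350
This matches the lower bound, so 7 is optimal.

7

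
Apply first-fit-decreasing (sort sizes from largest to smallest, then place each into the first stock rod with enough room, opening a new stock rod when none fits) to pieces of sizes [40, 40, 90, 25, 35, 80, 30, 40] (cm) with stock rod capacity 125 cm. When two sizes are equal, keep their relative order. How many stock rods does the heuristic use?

Sorted descending: 90, 80, 40, 40, 40, 35, 30, 25.
  90 → stock rod 1 (new)  [load 90/125]
  80 → stock rod 2 (new)  [load 80/125]
  40 → stock rod 2  [load 120/125]
  40 → stock rod 3 (new)  [load 40/125]
  40 → stock rod 3  [load 80/125]
  35 → stock rod 1  [load 125/125]
  30 → stock rod 3  [load 110/125]
  25 → stock rod 4 (new)  [load 25/125]
4 stock rods opened.

4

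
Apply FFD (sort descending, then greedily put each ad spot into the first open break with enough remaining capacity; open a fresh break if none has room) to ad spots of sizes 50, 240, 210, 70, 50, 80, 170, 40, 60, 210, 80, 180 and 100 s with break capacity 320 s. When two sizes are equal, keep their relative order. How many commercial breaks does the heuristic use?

Sorted descending: 240, 210, 210, 180, 170, 100, 80, 80, 70, 60, 50, 50, 40.
  240 → break 1 (new)  [load 240/320]
  210 → break 2 (new)  [load 210/320]
  210 → break 3 (new)  [load 210/320]
  180 → break 4 (new)  [load 180/320]
  170 → break 5 (new)  [load 170/320]
  100 → break 2  [load 310/320]
  80 → break 1  [load 320/320]
  80 → break 3  [load 290/320]
  70 → break 4  [load 250/320]
  60 → break 4  [load 310/320]
  50 → break 5  [load 220/320]
  50 → break 5  [load 270/320]
  40 → break 5  [load 310/320]
5 commercial breaks opened.

5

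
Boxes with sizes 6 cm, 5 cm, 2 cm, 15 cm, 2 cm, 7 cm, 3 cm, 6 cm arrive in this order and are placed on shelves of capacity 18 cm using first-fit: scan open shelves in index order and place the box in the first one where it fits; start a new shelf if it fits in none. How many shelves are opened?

3

  6 → shelf 1 (new)  [load 6/18]
  5 → shelf 1  [load 11/18]
  2 → shelf 1  [load 13/18]
  15 → shelf 2 (new)  [load 15/18]
  2 → shelf 1  [load 15/18]
  7 → shelf 3 (new)  [load 7/18]
  3 → shelf 1  [load 18/18]
  6 → shelf 3  [load 13/18]
3 shelves opened.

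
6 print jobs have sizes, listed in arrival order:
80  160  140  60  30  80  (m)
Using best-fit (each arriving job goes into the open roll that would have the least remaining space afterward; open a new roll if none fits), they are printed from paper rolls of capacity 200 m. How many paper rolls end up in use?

3

  80 → roll 1 (new)  [load 80/200]
  160 → roll 2 (new)  [load 160/200]
  140 → roll 3 (new)  [load 140/200]
  60 → roll 3  [load 200/200]
  30 → roll 2  [load 190/200]
  80 → roll 1  [load 160/200]
3 paper rolls opened.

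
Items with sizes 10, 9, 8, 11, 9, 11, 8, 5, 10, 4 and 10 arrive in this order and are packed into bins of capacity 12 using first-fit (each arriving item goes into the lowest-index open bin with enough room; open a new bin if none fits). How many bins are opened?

  10 → bin 1 (new)  [load 10/12]
  9 → bin 2 (new)  [load 9/12]
  8 → bin 3 (new)  [load 8/12]
  11 → bin 4 (new)  [load 11/12]
  9 → bin 5 (new)  [load 9/12]
  11 → bin 6 (new)  [load 11/12]
  8 → bin 7 (new)  [load 8/12]
  5 → bin 8 (new)  [load 5/12]
  10 → bin 9 (new)  [load 10/12]
  4 → bin 3  [load 12/12]
  10 → bin 10 (new)  [load 10/12]
10 bins opened.

10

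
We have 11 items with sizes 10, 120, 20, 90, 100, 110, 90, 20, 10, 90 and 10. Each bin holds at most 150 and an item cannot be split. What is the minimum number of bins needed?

6

Total = 120 + 110 + 100 + 90 + 90 + 90 + 20 + 20 + 10 + 10 + 10 = 670.
Lower bound: ⌈670/150⌉ = 5 bins.
Also, 6 items each exceed 75, and no two of those can share a bin, so at least 6 bins are needed.
A packing using 6 bins:
  bin 1: 120 + 20 + 10 = 150
  bin 2: 110 + 20 + 10 + 10 = 150
  bin 3: 100 = 100
  bin 4: 90 = 90
  bin 5: 90 = 90
  bin 6: 90 = 90
This matches the lower bound, so 6 is optimal.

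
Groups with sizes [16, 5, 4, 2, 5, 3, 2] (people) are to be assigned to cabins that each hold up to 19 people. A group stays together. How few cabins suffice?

2

Total = 16 + 5 + 5 + 4 + 3 + 2 + 2 = 37 people.
Lower bound: ⌈37/19⌉ = 2 cabins.
A packing using 2 cabins:
  cabin 1: 16 + 3 = 19
  cabin 2: 5 + 5 + 4 + 2 + 2 = 18
This matches the lower bound, so 2 is optimal.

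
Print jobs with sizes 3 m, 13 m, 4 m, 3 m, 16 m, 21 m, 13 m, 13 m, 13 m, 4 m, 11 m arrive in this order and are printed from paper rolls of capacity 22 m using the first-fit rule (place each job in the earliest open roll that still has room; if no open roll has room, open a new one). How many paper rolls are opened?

  3 → roll 1 (new)  [load 3/22]
  13 → roll 1  [load 16/22]
  4 → roll 1  [load 20/22]
  3 → roll 2 (new)  [load 3/22]
  16 → roll 2  [load 19/22]
  21 → roll 3 (new)  [load 21/22]
  13 → roll 4 (new)  [load 13/22]
  13 → roll 5 (new)  [load 13/22]
  13 → roll 6 (new)  [load 13/22]
  4 → roll 4  [load 17/22]
  11 → roll 7 (new)  [load 11/22]
7 paper rolls opened.

7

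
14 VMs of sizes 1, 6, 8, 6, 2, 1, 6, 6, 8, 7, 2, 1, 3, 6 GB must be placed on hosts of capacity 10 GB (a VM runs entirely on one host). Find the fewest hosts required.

Total = 8 + 8 + 7 + 6 + 6 + 6 + 6 + 6 + 3 + 2 + 2 + 1 + 1 + 1 = 63 GB.
Lower bound: ⌈63/10⌉ = 7 hosts.
Also, 8 VMs each exceed 5 GB, and no two of those can share a host, so at least 8 hosts are needed.
A packing using 8 hosts:
  host 1: 8 + 2 = 10
  host 2: 8 + 2 = 10
  host 3: 7 + 3 = 10
  host 4: 6 + 1 + 1 + 1 = 9
  host 5: 6 = 6
  host 6: 6 = 6
  host 7: 6 = 6
  host 8: 6 = 6
This matches the lower bound, so 8 is optimal.

8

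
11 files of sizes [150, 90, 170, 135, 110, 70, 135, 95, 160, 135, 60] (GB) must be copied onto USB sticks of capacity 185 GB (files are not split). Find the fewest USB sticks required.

Total = 170 + 160 + 150 + 135 + 135 + 135 + 110 + 95 + 90 + 70 + 60 = 1310 GB.
Lower bound: ⌈1310/185⌉ = 8 USB sticks.
A packing using 9 USB sticks:
  USB stick 1: 170 = 170
  USB stick 2: 160 = 160
  USB stick 3: 150 = 150
  USB stick 4: 135 = 135
  USB stick 5: 135 = 135
  USB stick 6: 135 = 135
  USB stick 7: 110 + 70 = 180
  USB stick 8: 95 + 90 = 185
  USB stick 9: 60 = 60
No arrangement into 8 USB sticks stays within capacity, so 9 is optimal.

9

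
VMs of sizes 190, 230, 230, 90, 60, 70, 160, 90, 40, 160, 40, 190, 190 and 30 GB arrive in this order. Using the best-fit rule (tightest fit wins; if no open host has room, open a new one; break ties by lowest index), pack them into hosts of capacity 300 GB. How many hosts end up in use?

7

  190 → host 1 (new)  [load 190/300]
  230 → host 2 (new)  [load 230/300]
  230 → host 3 (new)  [load 230/300]
  90 → host 1  [load 280/300]
  60 → host 2  [load 290/300]
  70 → host 3  [load 300/300]
  160 → host 4 (new)  [load 160/300]
  90 → host 4  [load 250/300]
  40 → host 4  [load 290/300]
  160 → host 5 (new)  [load 160/300]
  40 → host 5  [load 200/300]
  190 → host 6 (new)  [load 190/300]
  190 → host 7 (new)  [load 190/300]
  30 → host 5  [load 230/300]
7 hosts opened.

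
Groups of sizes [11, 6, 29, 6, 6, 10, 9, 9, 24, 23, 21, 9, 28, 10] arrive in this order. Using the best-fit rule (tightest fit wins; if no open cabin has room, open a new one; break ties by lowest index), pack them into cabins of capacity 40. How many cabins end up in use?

6

  11 → cabin 1 (new)  [load 11/40]
  6 → cabin 1  [load 17/40]
  29 → cabin 2 (new)  [load 29/40]
  6 → cabin 2  [load 35/40]
  6 → cabin 1  [load 23/40]
  10 → cabin 1  [load 33/40]
  9 → cabin 3 (new)  [load 9/40]
  9 → cabin 3  [load 18/40]
  24 → cabin 4 (new)  [load 24/40]
  23 → cabin 5 (new)  [load 23/40]
  21 → cabin 3  [load 39/40]
  9 → cabin 4  [load 33/40]
  28 → cabin 6 (new)  [load 28/40]
  10 → cabin 6  [load 38/40]
6 cabins opened.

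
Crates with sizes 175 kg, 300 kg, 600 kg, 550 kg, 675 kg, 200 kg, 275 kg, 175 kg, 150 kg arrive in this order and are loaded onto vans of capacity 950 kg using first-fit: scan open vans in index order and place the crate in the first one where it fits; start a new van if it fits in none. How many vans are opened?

  175 → van 1 (new)  [load 175/950]
  300 → van 1  [load 475/950]
  600 → van 2 (new)  [load 600/950]
  550 → van 3 (new)  [load 550/950]
  675 → van 4 (new)  [load 675/950]
  200 → van 1  [load 675/950]
  275 → van 1  [load 950/950]
  175 → van 2  [load 775/950]
  150 → van 2  [load 925/950]
4 vans opened.

4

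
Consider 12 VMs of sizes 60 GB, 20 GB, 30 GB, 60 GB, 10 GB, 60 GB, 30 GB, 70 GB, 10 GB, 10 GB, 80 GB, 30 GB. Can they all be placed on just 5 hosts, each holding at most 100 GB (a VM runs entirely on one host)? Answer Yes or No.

Yes

A valid assignment using 5 hosts:
  host 1: 80 + 20 = 100
  host 2: 70 + 30 = 100
  host 3: 60 + 30 + 10 = 100
  host 4: 60 + 30 + 10 = 100
  host 5: 60 + 10 = 70
Every load is within 100 GB, so 5 hosts suffice.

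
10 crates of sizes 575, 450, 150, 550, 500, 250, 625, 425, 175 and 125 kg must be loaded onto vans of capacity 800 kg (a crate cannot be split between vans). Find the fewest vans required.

Total = 625 + 575 + 550 + 500 + 450 + 425 + 250 + 175 + 150 + 125 = 3825 kg.
Lower bound: ⌈3825/800⌉ = 5 vans.
Also, 6 crates each exceed 400 kg, and no two of those can share a van, so at least 6 vans are needed.
A packing using 6 vans:
  van 1: 625 + 175 = 800
  van 2: 575 + 150 = 725
  van 3: 550 + 250 = 800
  van 4: 500 + 125 = 625
  van 5: 450 = 450
  van 6: 425 = 425
This matches the lower bound, so 6 is optimal.

6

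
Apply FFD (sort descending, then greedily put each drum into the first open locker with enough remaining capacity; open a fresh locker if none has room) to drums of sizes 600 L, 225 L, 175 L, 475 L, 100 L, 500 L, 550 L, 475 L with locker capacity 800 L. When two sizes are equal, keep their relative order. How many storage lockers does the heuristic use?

Sorted descending: 600, 550, 500, 475, 475, 225, 175, 100.
  600 → locker 1 (new)  [load 600/800]
  550 → locker 2 (new)  [load 550/800]
  500 → locker 3 (new)  [load 500/800]
  475 → locker 4 (new)  [load 475/800]
  475 → locker 5 (new)  [load 475/800]
  225 → locker 2  [load 775/800]
  175 → locker 1  [load 775/800]
  100 → locker 3  [load 600/800]
5 storage lockers opened.

5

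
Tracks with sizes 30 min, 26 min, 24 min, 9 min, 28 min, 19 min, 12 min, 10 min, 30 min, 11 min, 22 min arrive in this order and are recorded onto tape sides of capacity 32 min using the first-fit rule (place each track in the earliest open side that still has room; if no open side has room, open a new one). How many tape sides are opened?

9

  30 → side 1 (new)  [load 30/32]
  26 → side 2 (new)  [load 26/32]
  24 → side 3 (new)  [load 24/32]
  9 → side 4 (new)  [load 9/32]
  28 → side 5 (new)  [load 28/32]
  19 → side 4  [load 28/32]
  12 → side 6 (new)  [load 12/32]
  10 → side 6  [load 22/32]
  30 → side 7 (new)  [load 30/32]
  11 → side 8 (new)  [load 11/32]
  22 → side 9 (new)  [load 22/32]
9 tape sides opened.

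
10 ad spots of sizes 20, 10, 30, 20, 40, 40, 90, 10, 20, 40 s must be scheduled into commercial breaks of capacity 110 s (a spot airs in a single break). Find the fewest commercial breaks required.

3

Total = 90 + 40 + 40 + 40 + 30 + 20 + 20 + 20 + 10 + 10 = 320 s.
Lower bound: ⌈320/110⌉ = 3 commercial breaks.
A packing using 3 commercial breaks:
  break 1: 90 + 20 = 110
  break 2: 40 + 40 + 30 = 110
  break 3: 40 + 20 + 20 + 10 + 10 = 100
This matches the lower bound, so 3 is optimal.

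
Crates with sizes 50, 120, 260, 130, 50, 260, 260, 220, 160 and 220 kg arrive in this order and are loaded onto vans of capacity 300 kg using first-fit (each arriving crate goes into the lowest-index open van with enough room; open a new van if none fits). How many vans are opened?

7

  50 → van 1 (new)  [load 50/300]
  120 → van 1  [load 170/300]
  260 → van 2 (new)  [load 260/300]
  130 → van 1  [load 300/300]
  50 → van 3 (new)  [load 50/300]
  260 → van 4 (new)  [load 260/300]
  260 → van 5 (new)  [load 260/300]
  220 → van 3  [load 270/300]
  160 → van 6 (new)  [load 160/300]
  220 → van 7 (new)  [load 220/300]
7 vans opened.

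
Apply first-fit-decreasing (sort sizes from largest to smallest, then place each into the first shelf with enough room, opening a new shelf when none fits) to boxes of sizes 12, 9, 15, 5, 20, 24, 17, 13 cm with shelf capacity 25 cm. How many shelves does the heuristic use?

5

Sorted descending: 24, 20, 17, 15, 13, 12, 9, 5.
  24 → shelf 1 (new)  [load 24/25]
  20 → shelf 2 (new)  [load 20/25]
  17 → shelf 3 (new)  [load 17/25]
  15 → shelf 4 (new)  [load 15/25]
  13 → shelf 5 (new)  [load 13/25]
  12 → shelf 5  [load 25/25]
  9 → shelf 4  [load 24/25]
  5 → shelf 2  [load 25/25]
5 shelves opened.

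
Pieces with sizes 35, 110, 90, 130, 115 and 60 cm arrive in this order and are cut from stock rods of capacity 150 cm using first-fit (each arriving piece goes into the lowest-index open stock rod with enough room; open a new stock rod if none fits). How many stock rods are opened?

  35 → stock rod 1 (new)  [load 35/150]
  110 → stock rod 1  [load 145/150]
  90 → stock rod 2 (new)  [load 90/150]
  130 → stock rod 3 (new)  [load 130/150]
  115 → stock rod 4 (new)  [load 115/150]
  60 → stock rod 2  [load 150/150]
4 stock rods opened.

4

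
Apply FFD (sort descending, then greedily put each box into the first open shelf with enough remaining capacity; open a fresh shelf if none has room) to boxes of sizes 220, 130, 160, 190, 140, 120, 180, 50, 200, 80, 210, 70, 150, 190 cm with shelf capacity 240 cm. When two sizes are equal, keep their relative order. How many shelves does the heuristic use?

11

Sorted descending: 220, 210, 200, 190, 190, 180, 160, 150, 140, 130, 120, 80, 70, 50.
  220 → shelf 1 (new)  [load 220/240]
  210 → shelf 2 (new)  [load 210/240]
  200 → shelf 3 (new)  [load 200/240]
  190 → shelf 4 (new)  [load 190/240]
  190 → shelf 5 (new)  [load 190/240]
  180 → shelf 6 (new)  [load 180/240]
  160 → shelf 7 (new)  [load 160/240]
  150 → shelf 8 (new)  [load 150/240]
  140 → shelf 9 (new)  [load 140/240]
  130 → shelf 10 (new)  [load 130/240]
  120 → shelf 11 (new)  [load 120/240]
  80 → shelf 7  [load 240/240]
  70 → shelf 8  [load 220/240]
  50 → shelf 4  [load 240/240]
11 shelves opened.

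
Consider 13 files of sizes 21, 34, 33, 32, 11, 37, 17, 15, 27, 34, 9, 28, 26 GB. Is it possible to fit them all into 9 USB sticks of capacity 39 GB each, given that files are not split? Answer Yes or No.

Total = 324 GB; ⌈324/39⌉ = 9.
The bound of 9 does not rule out 9, but exhaustive search shows no assignment into 9 USB sticks of capacity 39 GB exists — the minimum is 10.

No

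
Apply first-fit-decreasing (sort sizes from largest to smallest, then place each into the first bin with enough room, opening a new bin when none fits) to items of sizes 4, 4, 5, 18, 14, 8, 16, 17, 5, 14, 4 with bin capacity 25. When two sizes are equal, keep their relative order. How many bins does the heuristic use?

5

Sorted descending: 18, 17, 16, 14, 14, 8, 5, 5, 4, 4, 4.
  18 → bin 1 (new)  [load 18/25]
  17 → bin 2 (new)  [load 17/25]
  16 → bin 3 (new)  [load 16/25]
  14 → bin 4 (new)  [load 14/25]
  14 → bin 5 (new)  [load 14/25]
  8 → bin 2  [load 25/25]
  5 → bin 1  [load 23/25]
  5 → bin 3  [load 21/25]
  4 → bin 3  [load 25/25]
  4 → bin 4  [load 18/25]
  4 → bin 4  [load 22/25]
5 bins opened.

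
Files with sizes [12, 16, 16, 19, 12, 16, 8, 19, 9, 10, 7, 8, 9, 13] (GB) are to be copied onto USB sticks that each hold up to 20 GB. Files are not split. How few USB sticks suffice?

Total = 19 + 19 + 16 + 16 + 16 + 13 + 12 + 12 + 10 + 9 + 9 + 8 + 8 + 7 = 174 GB.
Lower bound: ⌈174/20⌉ = 9 USB sticks.
A packing using 10 USB sticks:
  USB stick 1: 19 = 19
  USB stick 2: 19 = 19
  USB stick 3: 16 = 16
  USB stick 4: 16 = 16
  USB stick 5: 16 = 16
  USB stick 6: 13 + 7 = 20
  USB stick 7: 12 + 8 = 20
  USB stick 8: 12 + 8 = 20
  USB stick 9: 10 + 9 = 19
  USB stick 10: 9 = 9
No arrangement into 9 USB sticks stays within capacity, so 10 is optimal.

10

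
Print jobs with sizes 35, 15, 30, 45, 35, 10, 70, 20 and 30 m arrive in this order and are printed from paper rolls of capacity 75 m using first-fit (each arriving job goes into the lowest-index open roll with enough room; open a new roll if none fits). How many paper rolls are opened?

  35 → roll 1 (new)  [load 35/75]
  15 → roll 1  [load 50/75]
  30 → roll 2 (new)  [load 30/75]
  45 → roll 2  [load 75/75]
  35 → roll 3 (new)  [load 35/75]
  10 → roll 1  [load 60/75]
  70 → roll 4 (new)  [load 70/75]
  20 → roll 3  [load 55/75]
  30 → roll 5 (new)  [load 30/75]
5 paper rolls opened.

5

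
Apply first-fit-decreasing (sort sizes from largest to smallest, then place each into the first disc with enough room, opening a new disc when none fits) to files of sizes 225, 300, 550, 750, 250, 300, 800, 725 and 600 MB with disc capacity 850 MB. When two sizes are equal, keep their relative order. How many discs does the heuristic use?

6

Sorted descending: 800, 750, 725, 600, 550, 300, 300, 250, 225.
  800 → disc 1 (new)  [load 800/850]
  750 → disc 2 (new)  [load 750/850]
  725 → disc 3 (new)  [load 725/850]
  600 → disc 4 (new)  [load 600/850]
  550 → disc 5 (new)  [load 550/850]
  300 → disc 5  [load 850/850]
  300 → disc 6 (new)  [load 300/850]
  250 → disc 4  [load 850/850]
  225 → disc 6  [load 525/850]
6 discs opened.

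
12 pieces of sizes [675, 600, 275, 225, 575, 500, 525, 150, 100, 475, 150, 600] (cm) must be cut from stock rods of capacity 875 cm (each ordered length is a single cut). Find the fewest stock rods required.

7

Total = 675 + 600 + 600 + 575 + 525 + 500 + 475 + 275 + 225 + 150 + 150 + 100 = 4850 cm.
Lower bound: ⌈4850/875⌉ = 6 stock rods.
Also, 7 pieces each exceed 875/2 cm, and no two of those can share a stock rod, so at least 7 stock rods are needed.
A packing using 7 stock rods:
  stock rod 1: 675 + 150 = 825
  stock rod 2: 600 + 275 = 875
  stock rod 3: 600 + 225 = 825
  stock rod 4: 575 + 150 + 100 = 825
  stock rod 5: 525 = 525
  stock rod 6: 500 = 500
  stock rod 7: 475 = 475
This matches the lower bound, so 7 is optimal.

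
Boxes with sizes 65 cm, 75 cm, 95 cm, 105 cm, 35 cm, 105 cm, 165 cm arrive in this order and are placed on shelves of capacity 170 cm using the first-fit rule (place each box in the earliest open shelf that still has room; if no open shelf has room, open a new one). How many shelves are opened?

5

  65 → shelf 1 (new)  [load 65/170]
  75 → shelf 1  [load 140/170]
  95 → shelf 2 (new)  [load 95/170]
  105 → shelf 3 (new)  [load 105/170]
  35 → shelf 2  [load 130/170]
  105 → shelf 4 (new)  [load 105/170]
  165 → shelf 5 (new)  [load 165/170]
5 shelves opened.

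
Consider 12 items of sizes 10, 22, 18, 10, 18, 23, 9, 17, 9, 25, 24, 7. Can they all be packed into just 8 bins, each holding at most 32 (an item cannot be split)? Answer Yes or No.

Yes

A valid assignment using 7 bins:
  bin 1: 25 + 7 = 32
  bin 2: 24 = 24
  bin 3: 23 + 9 = 32
  bin 4: 22 + 10 = 32
  bin 5: 18 + 10 = 28
  bin 6: 18 + 9 = 27
  bin 7: 17 = 17
That uses only 7 ≤ 8, so 8 bins are enough.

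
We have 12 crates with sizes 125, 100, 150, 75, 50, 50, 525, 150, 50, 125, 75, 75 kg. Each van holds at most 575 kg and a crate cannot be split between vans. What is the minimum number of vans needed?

Total = 525 + 150 + 150 + 125 + 125 + 100 + 75 + 75 + 75 + 50 + 50 + 50 = 1550 kg.
Lower bound: ⌈1550/575⌉ = 3 vans.
A packing using 3 vans:
  van 1: 525 + 50 = 575
  van 2: 150 + 150 + 125 + 125 = 550
  van 3: 100 + 75 + 75 + 75 + 50 + 50 = 425
This matches the lower bound, so 3 is optimal.

3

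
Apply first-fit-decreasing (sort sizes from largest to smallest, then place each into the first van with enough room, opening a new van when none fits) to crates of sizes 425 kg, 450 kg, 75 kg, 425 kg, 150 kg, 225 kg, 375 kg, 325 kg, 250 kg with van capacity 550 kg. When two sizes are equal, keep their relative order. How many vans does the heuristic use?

6

Sorted descending: 450, 425, 425, 375, 325, 250, 225, 150, 75.
  450 → van 1 (new)  [load 450/550]
  425 → van 2 (new)  [load 425/550]
  425 → van 3 (new)  [load 425/550]
  375 → van 4 (new)  [load 375/550]
  325 → van 5 (new)  [load 325/550]
  250 → van 6 (new)  [load 250/550]
  225 → van 5  [load 550/550]
  150 → van 4  [load 525/550]
  75 → van 1  [load 525/550]
6 vans opened.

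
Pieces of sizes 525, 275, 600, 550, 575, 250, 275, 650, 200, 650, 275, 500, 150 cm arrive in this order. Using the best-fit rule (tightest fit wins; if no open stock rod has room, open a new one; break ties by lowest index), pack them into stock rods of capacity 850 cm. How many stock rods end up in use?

7

  525 → stock rod 1 (new)  [load 525/850]
  275 → stock rod 1  [load 800/850]
  600 → stock rod 2 (new)  [load 600/850]
  550 → stock rod 3 (new)  [load 550/850]
  575 → stock rod 4 (new)  [load 575/850]
  250 → stock rod 2  [load 850/850]
  275 → stock rod 4  [load 850/850]
  650 → stock rod 5 (new)  [load 650/850]
  200 → stock rod 5  [load 850/850]
  650 → stock rod 6 (new)  [load 650/850]
  275 → stock rod 3  [load 825/850]
  500 → stock rod 7 (new)  [load 500/850]
  150 → stock rod 6  [load 800/850]
7 stock rods opened.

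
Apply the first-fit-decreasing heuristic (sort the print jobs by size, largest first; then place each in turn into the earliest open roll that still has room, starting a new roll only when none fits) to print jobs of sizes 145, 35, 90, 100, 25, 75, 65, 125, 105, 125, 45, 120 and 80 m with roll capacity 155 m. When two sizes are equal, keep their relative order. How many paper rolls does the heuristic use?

Sorted descending: 145, 125, 125, 120, 105, 100, 90, 80, 75, 65, 45, 35, 25.
  145 → roll 1 (new)  [load 145/155]
  125 → roll 2 (new)  [load 125/155]
  125 → roll 3 (new)  [load 125/155]
  120 → roll 4 (new)  [load 120/155]
  105 → roll 5 (new)  [load 105/155]
  100 → roll 6 (new)  [load 100/155]
  90 → roll 7 (new)  [load 90/155]
  80 → roll 8 (new)  [load 80/155]
  75 → roll 8  [load 155/155]
  65 → roll 7  [load 155/155]
  45 → roll 5  [load 150/155]
  35 → roll 4  [load 155/155]
  25 → roll 2  [load 150/155]
8 paper rolls opened.

8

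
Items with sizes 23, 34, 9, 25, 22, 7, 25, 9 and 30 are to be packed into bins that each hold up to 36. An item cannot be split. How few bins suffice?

Total = 34 + 30 + 25 + 25 + 23 + 22 + 9 + 9 + 7 = 184.
Lower bound: ⌈184/36⌉ = 6 bins.
A packing using 6 bins:
  bin 1: 34 = 34
  bin 2: 30 = 30
  bin 3: 25 + 9 = 34
  bin 4: 25 + 9 = 34
  bin 5: 23 + 7 = 30
  bin 6: 22 = 22
This matches the lower bound, so 6 is optimal.

6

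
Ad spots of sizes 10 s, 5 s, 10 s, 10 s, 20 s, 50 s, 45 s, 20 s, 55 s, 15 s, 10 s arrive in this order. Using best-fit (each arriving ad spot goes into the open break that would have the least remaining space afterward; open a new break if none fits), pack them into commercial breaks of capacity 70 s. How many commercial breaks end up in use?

4

  10 → break 1 (new)  [load 10/70]
  5 → break 1  [load 15/70]
  10 → break 1  [load 25/70]
  10 → break 1  [load 35/70]
  20 → break 1  [load 55/70]
  50 → break 2 (new)  [load 50/70]
  45 → break 3 (new)  [load 45/70]
  20 → break 2  [load 70/70]
  55 → break 4 (new)  [load 55/70]
  15 → break 1  [load 70/70]
  10 → break 4  [load 65/70]
4 commercial breaks opened.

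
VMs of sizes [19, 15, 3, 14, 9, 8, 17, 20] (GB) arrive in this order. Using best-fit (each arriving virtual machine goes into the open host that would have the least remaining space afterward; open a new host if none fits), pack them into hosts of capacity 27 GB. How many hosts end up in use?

  19 → host 1 (new)  [load 19/27]
  15 → host 2 (new)  [load 15/27]
  3 → host 1  [load 22/27]
  14 → host 3 (new)  [load 14/27]
  9 → host 2  [load 24/27]
  8 → host 3  [load 22/27]
  17 → host 4 (new)  [load 17/27]
  20 → host 5 (new)  [load 20/27]
5 hosts opened.

5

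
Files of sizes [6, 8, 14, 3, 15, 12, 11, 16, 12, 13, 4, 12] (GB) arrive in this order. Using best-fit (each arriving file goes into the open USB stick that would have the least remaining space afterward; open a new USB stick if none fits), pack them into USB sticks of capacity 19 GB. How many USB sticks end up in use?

9

  6 → USB stick 1 (new)  [load 6/19]
  8 → USB stick 1  [load 14/19]
  14 → USB stick 2 (new)  [load 14/19]
  3 → USB stick 1  [load 17/19]
  15 → USB stick 3 (new)  [load 15/19]
  12 → USB stick 4 (new)  [load 12/19]
  11 → USB stick 5 (new)  [load 11/19]
  16 → USB stick 6 (new)  [load 16/19]
  12 → USB stick 7 (new)  [load 12/19]
  13 → USB stick 8 (new)  [load 13/19]
  4 → USB stick 3  [load 19/19]
  12 → USB stick 9 (new)  [load 12/19]
9 USB sticks opened.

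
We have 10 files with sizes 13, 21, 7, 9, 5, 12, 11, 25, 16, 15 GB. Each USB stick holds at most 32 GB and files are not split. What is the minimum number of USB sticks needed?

Total = 25 + 21 + 16 + 15 + 13 + 12 + 11 + 9 + 7 + 5 = 134 GB.
Lower bound: ⌈134/32⌉ = 5 USB sticks.
A packing using 5 USB sticks:
  USB stick 1: 25 + 7 = 32
  USB stick 2: 21 + 11 = 32
  USB stick 3: 16 + 15 = 31
  USB stick 4: 13 + 12 + 5 = 30
  USB stick 5: 9 = 9
This matches the lower bound, so 5 is optimal.

5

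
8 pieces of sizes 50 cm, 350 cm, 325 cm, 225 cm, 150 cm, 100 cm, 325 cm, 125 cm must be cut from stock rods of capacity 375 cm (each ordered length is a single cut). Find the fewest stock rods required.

5

Total = 350 + 325 + 325 + 225 + 150 + 125 + 100 + 50 = 1650 cm.
Lower bound: ⌈1650/375⌉ = 5 stock rods.
A packing using 5 stock rods:
  stock rod 1: 350 = 350
  stock rod 2: 325 + 50 = 375
  stock rod 3: 325 = 325
  stock rod 4: 225 + 150 = 375
  stock rod 5: 125 + 100 = 225
This matches the lower bound, so 5 is optimal.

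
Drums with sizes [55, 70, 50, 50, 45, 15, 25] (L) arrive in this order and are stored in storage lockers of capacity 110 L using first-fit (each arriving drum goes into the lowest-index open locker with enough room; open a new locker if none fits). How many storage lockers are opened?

  55 → locker 1 (new)  [load 55/110]
  70 → locker 2 (new)  [load 70/110]
  50 → locker 1  [load 105/110]
  50 → locker 3 (new)  [load 50/110]
  45 → locker 3  [load 95/110]
  15 → locker 2  [load 85/110]
  25 → locker 2  [load 110/110]
3 storage lockers opened.

3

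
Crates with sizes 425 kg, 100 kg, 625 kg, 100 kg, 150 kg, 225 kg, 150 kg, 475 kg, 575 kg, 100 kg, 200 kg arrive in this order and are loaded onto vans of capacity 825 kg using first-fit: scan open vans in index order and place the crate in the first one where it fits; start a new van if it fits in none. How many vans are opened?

  425 → van 1 (new)  [load 425/825]
  100 → van 1  [load 525/825]
  625 → van 2 (new)  [load 625/825]
  100 → van 1  [load 625/825]
  150 → van 1  [load 775/825]
  225 → van 3 (new)  [load 225/825]
  150 → van 2  [load 775/825]
  475 → van 3  [load 700/825]
  575 → van 4 (new)  [load 575/825]
  100 → van 3  [load 800/825]
  200 → van 4  [load 775/825]
4 vans opened.

4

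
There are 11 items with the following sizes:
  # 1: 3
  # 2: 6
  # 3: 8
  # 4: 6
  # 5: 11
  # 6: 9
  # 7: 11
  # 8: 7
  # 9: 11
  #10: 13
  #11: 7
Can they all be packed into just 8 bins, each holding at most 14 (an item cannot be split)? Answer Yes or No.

Yes

A valid assignment using 8 bins:
  bin 1: 13 = 13
  bin 2: 11 + 3 = 14
  bin 3: 11 = 11
  bin 4: 11 = 11
  bin 5: 9 = 9
  bin 6: 8 + 6 = 14
  bin 7: 7 + 7 = 14
  bin 8: 6 = 6
Every load is within 14, so 8 bins suffice.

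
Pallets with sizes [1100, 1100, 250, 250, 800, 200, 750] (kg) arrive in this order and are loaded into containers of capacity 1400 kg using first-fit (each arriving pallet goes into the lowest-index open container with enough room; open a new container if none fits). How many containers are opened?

  1100 → container 1 (new)  [load 1100/1400]
  1100 → container 2 (new)  [load 1100/1400]
  250 → container 1  [load 1350/1400]
  250 → container 2  [load 1350/1400]
  800 → container 3 (new)  [load 800/1400]
  200 → container 3  [load 1000/1400]
  750 → container 4 (new)  [load 750/1400]
4 containers opened.

4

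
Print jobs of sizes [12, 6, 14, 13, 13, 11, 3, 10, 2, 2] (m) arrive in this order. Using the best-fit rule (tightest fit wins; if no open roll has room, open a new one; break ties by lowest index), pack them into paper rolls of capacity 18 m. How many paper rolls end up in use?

6

  12 → roll 1 (new)  [load 12/18]
  6 → roll 1  [load 18/18]
  14 → roll 2 (new)  [load 14/18]
  13 → roll 3 (new)  [load 13/18]
  13 → roll 4 (new)  [load 13/18]
  11 → roll 5 (new)  [load 11/18]
  3 → roll 2  [load 17/18]
  10 → roll 6 (new)  [load 10/18]
  2 → roll 3  [load 15/18]
  2 → roll 3  [load 17/18]
6 paper rolls opened.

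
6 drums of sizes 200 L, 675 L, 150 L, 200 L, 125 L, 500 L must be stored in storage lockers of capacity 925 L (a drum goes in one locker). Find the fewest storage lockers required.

3

Total = 675 + 500 + 200 + 200 + 150 + 125 = 1850 L.
Lower bound: ⌈1850/925⌉ = 2 storage lockers.
A packing using 3 storage lockers:
  locker 1: 675 + 200 = 875
  locker 2: 500 + 200 + 150 = 850
  locker 3: 125 = 125
No arrangement into 2 storage lockers stays within capacity, so 3 is optimal.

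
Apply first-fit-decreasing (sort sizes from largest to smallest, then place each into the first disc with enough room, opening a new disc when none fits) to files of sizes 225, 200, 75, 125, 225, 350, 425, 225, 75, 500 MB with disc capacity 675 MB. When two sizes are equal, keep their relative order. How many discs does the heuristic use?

4

Sorted descending: 500, 425, 350, 225, 225, 225, 200, 125, 75, 75.
  500 → disc 1 (new)  [load 500/675]
  425 → disc 2 (new)  [load 425/675]
  350 → disc 3 (new)  [load 350/675]
  225 → disc 2  [load 650/675]
  225 → disc 3  [load 575/675]
  225 → disc 4 (new)  [load 225/675]
  200 → disc 4  [load 425/675]
  125 → disc 1  [load 625/675]
  75 → disc 3  [load 650/675]
  75 → disc 4  [load 500/675]
4 discs opened.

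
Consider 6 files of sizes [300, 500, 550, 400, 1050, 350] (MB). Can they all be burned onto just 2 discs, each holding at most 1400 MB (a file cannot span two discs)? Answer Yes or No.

Total = 3150 MB; ⌈3150/1400⌉ = 3.
At least 3 discs are required, but only 2 are allowed.

No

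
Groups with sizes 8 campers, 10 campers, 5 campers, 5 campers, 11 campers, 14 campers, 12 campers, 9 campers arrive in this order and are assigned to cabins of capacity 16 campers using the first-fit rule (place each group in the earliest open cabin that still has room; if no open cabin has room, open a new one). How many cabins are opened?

  8 → cabin 1 (new)  [load 8/16]
  10 → cabin 2 (new)  [load 10/16]
  5 → cabin 1  [load 13/16]
  5 → cabin 2  [load 15/16]
  11 → cabin 3 (new)  [load 11/16]
  14 → cabin 4 (new)  [load 14/16]
  12 → cabin 5 (new)  [load 12/16]
  9 → cabin 6 (new)  [load 9/16]
6 cabins opened.

6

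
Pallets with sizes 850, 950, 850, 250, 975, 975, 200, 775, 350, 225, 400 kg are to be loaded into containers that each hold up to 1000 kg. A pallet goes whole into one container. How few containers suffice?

8

Total = 975 + 975 + 950 + 850 + 850 + 775 + 400 + 350 + 250 + 225 + 200 = 6800 kg.
Lower bound: ⌈6800/1000⌉ = 7 containers.
A packing using 8 containers:
  container 1: 975 = 975
  container 2: 975 = 975
  container 3: 950 = 950
  container 4: 850 = 850
  container 5: 850 = 850
  container 6: 775 + 225 = 1000
  container 7: 400 + 350 + 250 = 1000
  container 8: 200 = 200
No arrangement into 7 containers stays within capacity, so 8 is optimal.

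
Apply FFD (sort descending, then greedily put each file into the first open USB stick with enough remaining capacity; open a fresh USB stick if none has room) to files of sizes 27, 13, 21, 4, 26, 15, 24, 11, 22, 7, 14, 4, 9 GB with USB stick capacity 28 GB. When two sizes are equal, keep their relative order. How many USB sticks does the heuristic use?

Sorted descending: 27, 26, 24, 22, 21, 15, 14, 13, 11, 9, 7, 4, 4.
  27 → USB stick 1 (new)  [load 27/28]
  26 → USB stick 2 (new)  [load 26/28]
  24 → USB stick 3 (new)  [load 24/28]
  22 → USB stick 4 (new)  [load 22/28]
  21 → USB stick 5 (new)  [load 21/28]
  15 → USB stick 6 (new)  [load 15/28]
  14 → USB stick 7 (new)  [load 14/28]
  13 → USB stick 6  [load 28/28]
  11 → USB stick 7  [load 25/28]
  9 → USB stick 8 (new)  [load 9/28]
  7 → USB stick 5  [load 28/28]
  4 → USB stick 3  [load 28/28]
  4 → USB stick 4  [load 26/28]
8 USB sticks opened.

8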